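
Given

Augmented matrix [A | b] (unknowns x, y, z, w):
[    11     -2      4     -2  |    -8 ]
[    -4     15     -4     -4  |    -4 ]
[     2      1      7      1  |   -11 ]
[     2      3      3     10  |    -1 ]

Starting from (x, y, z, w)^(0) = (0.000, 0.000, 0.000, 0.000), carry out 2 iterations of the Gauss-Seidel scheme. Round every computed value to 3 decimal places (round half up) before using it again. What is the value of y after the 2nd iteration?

Iteration 1:
  x = (-8 - (-2)·0.000 - (4)·0.000 - (-2)·0.000) / (11) = -0.727
  y = (-4 - (-4)·-0.727 - (-4)·0.000 - (-4)·0.000) / (15) = -0.461
  z = (-11 - (2)·-0.727 - (1)·-0.461 - (1)·0.000) / (7) = -1.298
  w = (-1 - (2)·-0.727 - (3)·-0.461 - (3)·-1.298) / (10) = 0.573
Iteration 2:
  x = (-8 - (-2)·-0.461 - (4)·-1.298 - (-2)·0.573) / (11) = -0.235
  y = (-4 - (-4)·-0.235 - (-4)·-1.298 - (-4)·0.573) / (15) = -0.523
  z = (-11 - (2)·-0.235 - (1)·-0.523 - (1)·0.573) / (7) = -1.511
  w = (-1 - (2)·-0.235 - (3)·-0.523 - (3)·-1.511) / (10) = 0.557

-0.523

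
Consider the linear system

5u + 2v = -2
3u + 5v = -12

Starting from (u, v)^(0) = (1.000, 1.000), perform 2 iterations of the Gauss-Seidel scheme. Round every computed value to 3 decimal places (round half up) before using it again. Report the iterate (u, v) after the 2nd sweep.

Iteration 1:
  u = (-2 - (2)·1.000) / (5) = -0.800
  v = (-12 - (3)·-0.800) / (5) = -1.920
Iteration 2:
  u = (-2 - (2)·-1.920) / (5) = 0.368
  v = (-12 - (3)·0.368) / (5) = -2.621

(0.368, -2.621)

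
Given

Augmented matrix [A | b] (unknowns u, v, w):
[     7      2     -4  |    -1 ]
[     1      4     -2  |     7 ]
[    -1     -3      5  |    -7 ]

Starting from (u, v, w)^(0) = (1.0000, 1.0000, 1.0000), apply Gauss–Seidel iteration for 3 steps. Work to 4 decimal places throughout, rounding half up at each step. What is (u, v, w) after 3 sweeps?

Iteration 1:
  u = (-1 - (2)·1.0000 - (-4)·1.0000) / (7) = 0.1429
  v = (7 - (1)·0.1429 - (-2)·1.0000) / (4) = 2.2143
  w = (-7 - (-1)·0.1429 - (-3)·2.2143) / (5) = -0.0428
Iteration 2:
  u = (-1 - (2)·2.2143 - (-4)·-0.0428) / (7) = -0.8000
  v = (7 - (1)·-0.8000 - (-2)·-0.0428) / (4) = 1.9286
  w = (-7 - (-1)·-0.8000 - (-3)·1.9286) / (5) = -0.4028
Iteration 3:
  u = (-1 - (2)·1.9286 - (-4)·-0.4028) / (7) = -0.9241
  v = (7 - (1)·-0.9241 - (-2)·-0.4028) / (4) = 1.7796
  w = (-7 - (-1)·-0.9241 - (-3)·1.7796) / (5) = -0.5171

(-0.9241, 1.7796, -0.5171)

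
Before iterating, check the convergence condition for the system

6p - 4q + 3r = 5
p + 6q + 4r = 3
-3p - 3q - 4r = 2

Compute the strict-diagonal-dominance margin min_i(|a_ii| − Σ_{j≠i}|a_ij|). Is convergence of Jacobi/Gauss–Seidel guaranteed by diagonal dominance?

-2

row 1: |6| − (4+3) = -1
row 2: |6| − (1+4) = 1
row 3: |-4| − (3+3) = -2
minimum over rows = -2 → not strictly diagonally dominant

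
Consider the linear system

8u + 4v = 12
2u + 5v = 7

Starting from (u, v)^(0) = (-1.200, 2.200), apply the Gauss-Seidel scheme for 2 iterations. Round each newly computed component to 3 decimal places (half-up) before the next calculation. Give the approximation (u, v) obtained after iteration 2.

Iteration 1:
  u = (12 - (4)·2.200) / (8) = 0.400
  v = (7 - (2)·0.400) / (5) = 1.240
Iteration 2:
  u = (12 - (4)·1.240) / (8) = 0.880
  v = (7 - (2)·0.880) / (5) = 1.048

(0.880, 1.048)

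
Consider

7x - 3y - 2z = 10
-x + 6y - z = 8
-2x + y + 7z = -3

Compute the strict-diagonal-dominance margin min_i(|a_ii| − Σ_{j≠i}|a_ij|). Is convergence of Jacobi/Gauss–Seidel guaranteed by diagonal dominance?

2

row 1: |7| − (3+2) = 2
row 2: |6| − (1+1) = 4
row 3: |7| − (2+1) = 4
minimum over rows = 2 → strictly diagonally dominant (convergence guaranteed)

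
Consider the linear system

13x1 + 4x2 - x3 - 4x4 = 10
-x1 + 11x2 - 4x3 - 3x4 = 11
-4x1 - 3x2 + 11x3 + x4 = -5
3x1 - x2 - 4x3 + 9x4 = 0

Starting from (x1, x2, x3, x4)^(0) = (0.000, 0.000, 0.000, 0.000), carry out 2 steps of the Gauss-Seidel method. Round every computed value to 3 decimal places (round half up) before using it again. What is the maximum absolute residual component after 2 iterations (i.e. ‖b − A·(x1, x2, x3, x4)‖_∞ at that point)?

0.306

Iteration 1:
  x1 = (10 - (4)·0.000 - (-1)·0.000 - (-4)·0.000) / (13) = 0.769
  x2 = (11 - (-1)·0.769 - (-4)·0.000 - (-3)·0.000) / (11) = 1.070
  x3 = (-5 - (-4)·0.769 - (-3)·1.070 - (1)·0.000) / (11) = 0.117
  x4 = (0 - (3)·0.769 - (-1)·1.070 - (-4)·0.117) / (9) = -0.085
Iteration 2:
  x1 = (10 - (4)·1.070 - (-1)·0.117 - (-4)·-0.085) / (13) = 0.423
  x2 = (11 - (-1)·0.423 - (-4)·0.117 - (-3)·-0.085) / (11) = 1.058
  x3 = (-5 - (-4)·0.423 - (-3)·1.058 - (1)·-0.085) / (11) = -0.004
  x4 = (0 - (3)·0.423 - (-1)·1.058 - (-4)·-0.004) / (9) = -0.025
Residual b − A·x = (0.165, -0.306, -0.065, -0.002); ∞-norm = 0.306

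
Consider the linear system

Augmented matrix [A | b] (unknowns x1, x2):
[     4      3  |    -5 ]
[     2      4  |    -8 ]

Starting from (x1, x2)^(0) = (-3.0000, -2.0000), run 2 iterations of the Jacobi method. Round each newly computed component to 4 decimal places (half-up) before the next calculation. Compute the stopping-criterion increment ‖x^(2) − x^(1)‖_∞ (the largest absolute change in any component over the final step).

1.6250

Iteration 1:
  x1 = (-5 - (3)·-2.0000) / (4) = 0.2500
  x2 = (-8 - (2)·-3.0000) / (4) = -0.5000
Iteration 2:
  x1 = (-5 - (3)·-0.5000) / (4) = -0.8750
  x2 = (-8 - (2)·0.2500) / (4) = -2.1250
Change: (-1.1250, -1.6250) → max |·| = 1.6250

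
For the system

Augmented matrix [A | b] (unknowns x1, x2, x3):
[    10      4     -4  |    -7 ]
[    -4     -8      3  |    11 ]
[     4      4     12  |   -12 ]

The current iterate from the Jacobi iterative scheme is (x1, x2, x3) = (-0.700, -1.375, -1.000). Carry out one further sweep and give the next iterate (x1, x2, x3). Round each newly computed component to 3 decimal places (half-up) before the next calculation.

One sweep:
  x1 = (-7 - (4)·-1.375 - (-4)·-1.000) / (10) = -0.550
  x2 = (11 - (-4)·-0.700 - (3)·-1.000) / (-8) = -1.400
  x3 = (-12 - (4)·-0.700 - (4)·-1.375) / (12) = -0.308

(-0.550, -1.400, -0.308)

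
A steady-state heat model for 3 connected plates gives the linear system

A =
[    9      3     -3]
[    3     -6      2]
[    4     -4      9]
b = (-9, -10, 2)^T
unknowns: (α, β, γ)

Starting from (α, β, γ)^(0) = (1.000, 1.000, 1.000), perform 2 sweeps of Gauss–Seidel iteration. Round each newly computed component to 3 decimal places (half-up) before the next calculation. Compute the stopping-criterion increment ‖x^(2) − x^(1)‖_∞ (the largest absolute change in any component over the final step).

0.083

Iteration 1:
  α = (-9 - (3)·1.000 - (-3)·1.000) / (9) = -1.000
  β = (-10 - (3)·-1.000 - (2)·1.000) / (-6) = 1.500
  γ = (2 - (4)·-1.000 - (-4)·1.500) / (9) = 1.333
Iteration 2:
  α = (-9 - (3)·1.500 - (-3)·1.333) / (9) = -1.056
  β = (-10 - (3)·-1.056 - (2)·1.333) / (-6) = 1.583
  γ = (2 - (4)·-1.056 - (-4)·1.583) / (9) = 1.395
Change: (-0.056, 0.083, 0.062) → max |·| = 0.083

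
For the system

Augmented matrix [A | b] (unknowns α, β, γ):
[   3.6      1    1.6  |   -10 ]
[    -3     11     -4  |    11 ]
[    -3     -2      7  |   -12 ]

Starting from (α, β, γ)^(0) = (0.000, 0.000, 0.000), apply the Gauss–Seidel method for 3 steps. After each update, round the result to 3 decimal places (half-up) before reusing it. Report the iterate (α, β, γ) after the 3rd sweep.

Iteration 1:
  α = (-10 - (1)·0.000 - (1.6)·0.000) / (3.6) = -2.778
  β = (11 - (-3)·-2.778 - (-4)·0.000) / (11) = 0.242
  γ = (-12 - (-3)·-2.778 - (-2)·0.242) / (7) = -2.836
Iteration 2:
  α = (-10 - (1)·0.242 - (1.6)·-2.836) / (3.6) = -1.585
  β = (11 - (-3)·-1.585 - (-4)·-2.836) / (11) = -0.464
  γ = (-12 - (-3)·-1.585 - (-2)·-0.464) / (7) = -2.526
Iteration 3:
  α = (-10 - (1)·-0.464 - (1.6)·-2.526) / (3.6) = -1.526
  β = (11 - (-3)·-1.526 - (-4)·-2.526) / (11) = -0.335
  γ = (-12 - (-3)·-1.526 - (-2)·-0.335) / (7) = -2.464

(-1.526, -0.335, -2.464)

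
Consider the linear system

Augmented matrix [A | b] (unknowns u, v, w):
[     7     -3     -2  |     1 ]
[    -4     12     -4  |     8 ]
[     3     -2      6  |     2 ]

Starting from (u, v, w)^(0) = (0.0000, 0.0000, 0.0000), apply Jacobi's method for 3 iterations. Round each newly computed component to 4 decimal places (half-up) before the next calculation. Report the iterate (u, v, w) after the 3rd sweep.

Iteration 1:
  u = (1 - (-3)·0.0000 - (-2)·0.0000) / (7) = 0.1429
  v = (8 - (-4)·0.0000 - (-4)·0.0000) / (12) = 0.6667
  w = (2 - (3)·0.0000 - (-2)·0.0000) / (6) = 0.3333
Iteration 2:
  u = (1 - (-3)·0.6667 - (-2)·0.3333) / (7) = 0.5238
  v = (8 - (-4)·0.1429 - (-4)·0.3333) / (12) = 0.8254
  w = (2 - (3)·0.1429 - (-2)·0.6667) / (6) = 0.4841
Iteration 3:
  u = (1 - (-3)·0.8254 - (-2)·0.4841) / (7) = 0.6349
  v = (8 - (-4)·0.5238 - (-4)·0.4841) / (12) = 1.0026
  w = (2 - (3)·0.5238 - (-2)·0.8254) / (6) = 0.3466

(0.6349, 1.0026, 0.3466)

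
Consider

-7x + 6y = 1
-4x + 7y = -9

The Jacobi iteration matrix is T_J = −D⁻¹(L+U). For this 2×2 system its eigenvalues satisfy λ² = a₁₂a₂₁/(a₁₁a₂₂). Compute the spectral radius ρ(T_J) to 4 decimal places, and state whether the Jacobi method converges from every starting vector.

a₁₂a₂₁/(a₁₁a₂₂) = (6)·(-4) / ((-7)·(7)) = 0.489796
ρ = √|0.489796| = √0.489796 = 0.6999
ρ < 1, so Jacobi converges

0.6999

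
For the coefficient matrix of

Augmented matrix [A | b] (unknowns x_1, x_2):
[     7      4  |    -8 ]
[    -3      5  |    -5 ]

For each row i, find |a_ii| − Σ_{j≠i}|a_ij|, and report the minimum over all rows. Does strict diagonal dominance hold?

2

row 1: |7| − (4) = 3
row 2: |5| − (3) = 2
minimum over rows = 2 → strictly diagonally dominant (convergence guaranteed)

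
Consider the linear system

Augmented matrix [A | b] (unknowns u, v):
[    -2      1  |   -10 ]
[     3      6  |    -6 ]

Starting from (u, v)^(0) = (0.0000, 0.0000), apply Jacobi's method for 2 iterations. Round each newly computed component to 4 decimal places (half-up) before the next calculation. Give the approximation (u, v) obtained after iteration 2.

(4.5000, -3.5000)

Iteration 1:
  u = (-10 - (1)·0.0000) / (-2) = 5.0000
  v = (-6 - (3)·0.0000) / (6) = -1.0000
Iteration 2:
  u = (-10 - (1)·-1.0000) / (-2) = 4.5000
  v = (-6 - (3)·5.0000) / (6) = -3.5000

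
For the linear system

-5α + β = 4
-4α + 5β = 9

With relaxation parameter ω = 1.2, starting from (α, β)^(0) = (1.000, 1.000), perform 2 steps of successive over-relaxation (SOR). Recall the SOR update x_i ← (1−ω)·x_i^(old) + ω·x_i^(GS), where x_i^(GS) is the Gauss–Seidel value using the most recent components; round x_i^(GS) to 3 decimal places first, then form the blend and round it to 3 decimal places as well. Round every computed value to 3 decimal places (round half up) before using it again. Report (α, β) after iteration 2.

(-0.518, 1.448)

Iteration 1:
  α: GS value = (4 - (1)·1.000) / (-5) = -0.600;  α ← (1−ω)·1.000 + ω·-0.600 = -0.920
  β: GS value = (9 - (-4)·-0.920) / (5) = 1.064;  β ← (1−ω)·1.000 + ω·1.064 = 1.077
Iteration 2:
  α: GS value = (4 - (1)·1.077) / (-5) = -0.585;  α ← (1−ω)·-0.920 + ω·-0.585 = -0.518
  β: GS value = (9 - (-4)·-0.518) / (5) = 1.386;  β ← (1−ω)·1.077 + ω·1.386 = 1.448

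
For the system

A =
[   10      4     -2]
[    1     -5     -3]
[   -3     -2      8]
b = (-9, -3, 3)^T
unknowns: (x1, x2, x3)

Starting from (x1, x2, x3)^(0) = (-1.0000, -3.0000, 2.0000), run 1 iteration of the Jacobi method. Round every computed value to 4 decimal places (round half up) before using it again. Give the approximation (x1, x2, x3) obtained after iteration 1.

(0.7000, -0.8000, -0.7500)

Iteration 1:
  x1 = (-9 - (4)·-3.0000 - (-2)·2.0000) / (10) = 0.7000
  x2 = (-3 - (1)·-1.0000 - (-3)·2.0000) / (-5) = -0.8000
  x3 = (3 - (-3)·-1.0000 - (-2)·-3.0000) / (8) = -0.7500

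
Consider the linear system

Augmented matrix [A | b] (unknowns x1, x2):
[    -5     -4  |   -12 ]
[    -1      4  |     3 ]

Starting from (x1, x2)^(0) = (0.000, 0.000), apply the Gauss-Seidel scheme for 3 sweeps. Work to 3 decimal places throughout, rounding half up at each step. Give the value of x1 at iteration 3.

1.536

Iteration 1:
  x1 = (-12 - (-4)·0.000) / (-5) = 2.400
  x2 = (3 - (-1)·2.400) / (4) = 1.350
Iteration 2:
  x1 = (-12 - (-4)·1.350) / (-5) = 1.320
  x2 = (3 - (-1)·1.320) / (4) = 1.080
Iteration 3:
  x1 = (-12 - (-4)·1.080) / (-5) = 1.536
  x2 = (3 - (-1)·1.536) / (4) = 1.134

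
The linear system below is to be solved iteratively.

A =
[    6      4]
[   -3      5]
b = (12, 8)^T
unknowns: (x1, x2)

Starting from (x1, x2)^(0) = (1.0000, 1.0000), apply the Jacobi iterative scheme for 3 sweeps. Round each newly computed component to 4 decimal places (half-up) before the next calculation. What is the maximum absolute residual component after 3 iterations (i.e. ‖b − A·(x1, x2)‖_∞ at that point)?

Iteration 1:
  x1 = (12 - (4)·1.0000) / (6) = 1.3333
  x2 = (8 - (-3)·1.0000) / (5) = 2.2000
Iteration 2:
  x1 = (12 - (4)·2.2000) / (6) = 0.5333
  x2 = (8 - (-3)·1.3333) / (5) = 2.4000
Iteration 3:
  x1 = (12 - (4)·2.4000) / (6) = 0.4000
  x2 = (8 - (-3)·0.5333) / (5) = 1.9200
Residual b − A·x = (1.9200, -0.4000); ∞-norm = 1.9200

1.9200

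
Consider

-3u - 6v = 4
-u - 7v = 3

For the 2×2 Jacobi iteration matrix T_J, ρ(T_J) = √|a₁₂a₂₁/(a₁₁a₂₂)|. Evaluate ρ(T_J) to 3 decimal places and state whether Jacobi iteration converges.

0.535

a₁₂a₂₁/(a₁₁a₂₂) = (-6)·(-1) / ((-3)·(-7)) = 0.285714
ρ = √|0.285714| = √0.285714 = 0.535
ρ < 1, so Jacobi converges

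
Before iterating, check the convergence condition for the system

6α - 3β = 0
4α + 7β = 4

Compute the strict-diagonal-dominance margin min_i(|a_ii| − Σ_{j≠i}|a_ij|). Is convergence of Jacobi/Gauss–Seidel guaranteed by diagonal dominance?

3

row 1: |6| − (3) = 3
row 2: |7| − (4) = 3
minimum over rows = 3 → strictly diagonally dominant (convergence guaranteed)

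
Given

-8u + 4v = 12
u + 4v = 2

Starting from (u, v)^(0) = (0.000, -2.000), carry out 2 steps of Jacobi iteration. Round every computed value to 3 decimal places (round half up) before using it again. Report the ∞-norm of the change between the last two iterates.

1.250

Iteration 1:
  u = (12 - (4)·-2.000) / (-8) = -2.500
  v = (2 - (1)·0.000) / (4) = 0.500
Iteration 2:
  u = (12 - (4)·0.500) / (-8) = -1.250
  v = (2 - (1)·-2.500) / (4) = 1.125
Change: (1.250, 0.625) → max |·| = 1.250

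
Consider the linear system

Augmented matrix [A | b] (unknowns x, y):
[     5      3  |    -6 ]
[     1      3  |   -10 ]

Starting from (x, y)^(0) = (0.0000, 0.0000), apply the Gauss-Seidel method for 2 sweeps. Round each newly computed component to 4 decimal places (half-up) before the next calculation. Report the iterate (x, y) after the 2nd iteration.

Iteration 1:
  x = (-6 - (3)·0.0000) / (5) = -1.2000
  y = (-10 - (1)·-1.2000) / (3) = -2.9333
Iteration 2:
  x = (-6 - (3)·-2.9333) / (5) = 0.5600
  y = (-10 - (1)·0.5600) / (3) = -3.5200

(0.5600, -3.5200)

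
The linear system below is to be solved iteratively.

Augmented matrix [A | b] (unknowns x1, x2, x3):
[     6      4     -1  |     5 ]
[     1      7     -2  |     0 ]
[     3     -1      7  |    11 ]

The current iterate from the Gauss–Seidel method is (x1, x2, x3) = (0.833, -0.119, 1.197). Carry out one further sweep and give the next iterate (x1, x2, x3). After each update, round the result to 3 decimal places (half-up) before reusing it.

One sweep:
  x1 = (5 - (4)·-0.119 - (-1)·1.197) / (6) = 1.112
  x2 = (0 - (1)·1.112 - (-2)·1.197) / (7) = 0.183
  x3 = (11 - (3)·1.112 - (-1)·0.183) / (7) = 1.121

(1.112, 0.183, 1.121)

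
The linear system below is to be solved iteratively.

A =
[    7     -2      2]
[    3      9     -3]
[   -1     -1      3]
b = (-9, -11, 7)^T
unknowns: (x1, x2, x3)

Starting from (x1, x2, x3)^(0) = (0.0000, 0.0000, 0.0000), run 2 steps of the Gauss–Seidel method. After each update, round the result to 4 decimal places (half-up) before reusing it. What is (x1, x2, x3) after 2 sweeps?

(-1.9811, -0.0151, 1.6679)

Iteration 1:
  x1 = (-9 - (-2)·0.0000 - (2)·0.0000) / (7) = -1.2857
  x2 = (-11 - (3)·-1.2857 - (-3)·0.0000) / (9) = -0.7937
  x3 = (7 - (-1)·-1.2857 - (-1)·-0.7937) / (3) = 1.6402
Iteration 2:
  x1 = (-9 - (-2)·-0.7937 - (2)·1.6402) / (7) = -1.9811
  x2 = (-11 - (3)·-1.9811 - (-3)·1.6402) / (9) = -0.0151
  x3 = (7 - (-1)·-1.9811 - (-1)·-0.0151) / (3) = 1.6679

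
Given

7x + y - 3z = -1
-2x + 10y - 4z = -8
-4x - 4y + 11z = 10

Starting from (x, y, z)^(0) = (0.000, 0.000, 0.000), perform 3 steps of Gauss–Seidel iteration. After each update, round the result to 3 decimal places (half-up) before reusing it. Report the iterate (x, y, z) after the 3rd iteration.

Iteration 1:
  x = (-1 - (1)·0.000 - (-3)·0.000) / (7) = -0.143
  y = (-8 - (-2)·-0.143 - (-4)·0.000) / (10) = -0.829
  z = (10 - (-4)·-0.143 - (-4)·-0.829) / (11) = 0.556
Iteration 2:
  x = (-1 - (1)·-0.829 - (-3)·0.556) / (7) = 0.214
  y = (-8 - (-2)·0.214 - (-4)·0.556) / (10) = -0.535
  z = (10 - (-4)·0.214 - (-4)·-0.535) / (11) = 0.792
Iteration 3:
  x = (-1 - (1)·-0.535 - (-3)·0.792) / (7) = 0.273
  y = (-8 - (-2)·0.273 - (-4)·0.792) / (10) = -0.429
  z = (10 - (-4)·0.273 - (-4)·-0.429) / (11) = 0.852

(0.273, -0.429, 0.852)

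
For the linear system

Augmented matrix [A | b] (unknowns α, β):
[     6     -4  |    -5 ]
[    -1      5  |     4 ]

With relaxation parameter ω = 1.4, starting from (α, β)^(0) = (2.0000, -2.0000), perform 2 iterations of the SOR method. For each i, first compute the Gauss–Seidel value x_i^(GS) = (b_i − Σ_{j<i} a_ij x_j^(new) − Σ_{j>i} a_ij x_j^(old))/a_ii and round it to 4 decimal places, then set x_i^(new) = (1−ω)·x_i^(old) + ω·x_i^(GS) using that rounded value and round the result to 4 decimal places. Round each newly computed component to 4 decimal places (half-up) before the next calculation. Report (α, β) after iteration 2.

Iteration 1:
  α: GS value = (-5 - (-4)·-2.0000) / (6) = -2.1667;  α ← (1−ω)·2.0000 + ω·-2.1667 = -3.8334
  β: GS value = (4 - (-1)·-3.8334) / (5) = 0.0333;  β ← (1−ω)·-2.0000 + ω·0.0333 = 0.8466
Iteration 2:
  α: GS value = (-5 - (-4)·0.8466) / (6) = -0.2689;  α ← (1−ω)·-3.8334 + ω·-0.2689 = 1.1569
  β: GS value = (4 - (-1)·1.1569) / (5) = 1.0314;  β ← (1−ω)·0.8466 + ω·1.0314 = 1.1053

(1.1569, 1.1053)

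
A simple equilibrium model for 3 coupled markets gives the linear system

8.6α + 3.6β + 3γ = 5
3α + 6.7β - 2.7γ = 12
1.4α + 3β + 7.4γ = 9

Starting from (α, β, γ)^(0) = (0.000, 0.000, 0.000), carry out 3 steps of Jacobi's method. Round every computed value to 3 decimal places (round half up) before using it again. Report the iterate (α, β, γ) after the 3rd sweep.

Iteration 1:
  α = (5 - (3.6)·0.000 - (3)·0.000) / (8.6) = 0.581
  β = (12 - (3)·0.000 - (-2.7)·0.000) / (6.7) = 1.791
  γ = (9 - (1.4)·0.000 - (3)·0.000) / (7.4) = 1.216
Iteration 2:
  α = (5 - (3.6)·1.791 - (3)·1.216) / (8.6) = -0.593
  β = (12 - (3)·0.581 - (-2.7)·1.216) / (6.7) = 2.021
  γ = (9 - (1.4)·0.581 - (3)·1.791) / (7.4) = 0.380
Iteration 3:
  α = (5 - (3.6)·2.021 - (3)·0.380) / (8.6) = -0.397
  β = (12 - (3)·-0.593 - (-2.7)·0.380) / (6.7) = 2.210
  γ = (9 - (1.4)·-0.593 - (3)·2.021) / (7.4) = 0.509

(-0.397, 2.210, 0.509)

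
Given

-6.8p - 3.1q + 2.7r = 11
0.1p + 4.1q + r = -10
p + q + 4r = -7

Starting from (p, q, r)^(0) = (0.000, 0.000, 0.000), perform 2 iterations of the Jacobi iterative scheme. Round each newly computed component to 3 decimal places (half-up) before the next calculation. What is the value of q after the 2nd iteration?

-1.973

Iteration 1:
  p = (11 - (-3.1)·0.000 - (2.7)·0.000) / (-6.8) = -1.618
  q = (-10 - (0.1)·0.000 - (1)·0.000) / (4.1) = -2.439
  r = (-7 - (1)·0.000 - (1)·0.000) / (4) = -1.750
Iteration 2:
  p = (11 - (-3.1)·-2.439 - (2.7)·-1.750) / (-6.8) = -1.201
  q = (-10 - (0.1)·-1.618 - (1)·-1.750) / (4.1) = -1.973
  r = (-7 - (1)·-1.618 - (1)·-2.439) / (4) = -0.736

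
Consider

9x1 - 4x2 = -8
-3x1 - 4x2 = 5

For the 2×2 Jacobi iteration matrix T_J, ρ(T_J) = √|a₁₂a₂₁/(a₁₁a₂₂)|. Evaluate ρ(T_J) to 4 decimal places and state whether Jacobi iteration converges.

a₁₂a₂₁/(a₁₁a₂₂) = (-4)·(-3) / ((9)·(-4)) = -0.333333
ρ = √|-0.333333| = √0.333333 = 0.5774
ρ < 1, so Jacobi converges

0.5774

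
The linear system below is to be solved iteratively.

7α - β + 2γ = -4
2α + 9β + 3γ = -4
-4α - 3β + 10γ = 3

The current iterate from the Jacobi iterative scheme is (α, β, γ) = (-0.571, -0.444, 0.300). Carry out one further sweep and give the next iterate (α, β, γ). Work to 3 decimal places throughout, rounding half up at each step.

One sweep:
  α = (-4 - (-1)·-0.444 - (2)·0.300) / (7) = -0.721
  β = (-4 - (2)·-0.571 - (3)·0.300) / (9) = -0.418
  γ = (3 - (-4)·-0.571 - (-3)·-0.444) / (10) = -0.062

(-0.721, -0.418, -0.062)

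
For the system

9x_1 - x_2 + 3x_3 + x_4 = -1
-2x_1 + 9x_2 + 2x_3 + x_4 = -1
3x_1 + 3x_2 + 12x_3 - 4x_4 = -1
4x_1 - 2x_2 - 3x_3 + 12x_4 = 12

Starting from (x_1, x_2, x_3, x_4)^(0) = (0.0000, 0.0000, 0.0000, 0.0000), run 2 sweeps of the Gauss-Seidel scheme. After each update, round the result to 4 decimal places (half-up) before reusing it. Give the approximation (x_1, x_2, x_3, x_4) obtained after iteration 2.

(-0.2311, -0.2698, 0.3782, 1.1266)

Iteration 1:
  x_1 = (-1 - (-1)·0.0000 - (3)·0.0000 - (1)·0.0000) / (9) = -0.1111
  x_2 = (-1 - (-2)·-0.1111 - (2)·0.0000 - (1)·0.0000) / (9) = -0.1358
  x_3 = (-1 - (3)·-0.1111 - (3)·-0.1358 - (-4)·0.0000) / (12) = -0.0216
  x_4 = (12 - (4)·-0.1111 - (-2)·-0.1358 - (-3)·-0.0216) / (12) = 1.0090
Iteration 2:
  x_1 = (-1 - (-1)·-0.1358 - (3)·-0.0216 - (1)·1.0090) / (9) = -0.2311
  x_2 = (-1 - (-2)·-0.2311 - (2)·-0.0216 - (1)·1.0090) / (9) = -0.2698
  x_3 = (-1 - (3)·-0.2311 - (3)·-0.2698 - (-4)·1.0090) / (12) = 0.3782
  x_4 = (12 - (4)·-0.2311 - (-2)·-0.2698 - (-3)·0.3782) / (12) = 1.1266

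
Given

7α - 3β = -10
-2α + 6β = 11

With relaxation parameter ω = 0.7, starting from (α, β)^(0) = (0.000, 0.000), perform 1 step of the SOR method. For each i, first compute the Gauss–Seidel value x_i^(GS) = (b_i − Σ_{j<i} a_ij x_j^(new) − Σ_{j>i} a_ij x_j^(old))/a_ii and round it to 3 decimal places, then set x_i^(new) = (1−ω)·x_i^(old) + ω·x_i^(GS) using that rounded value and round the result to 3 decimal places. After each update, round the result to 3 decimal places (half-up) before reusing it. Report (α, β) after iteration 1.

(-1.000, 1.050)

Iteration 1:
  α: GS value = (-10 - (-3)·0.000) / (7) = -1.429;  α ← (1−ω)·0.000 + ω·-1.429 = -1.000
  β: GS value = (11 - (-2)·-1.000) / (6) = 1.500;  β ← (1−ω)·0.000 + ω·1.500 = 1.050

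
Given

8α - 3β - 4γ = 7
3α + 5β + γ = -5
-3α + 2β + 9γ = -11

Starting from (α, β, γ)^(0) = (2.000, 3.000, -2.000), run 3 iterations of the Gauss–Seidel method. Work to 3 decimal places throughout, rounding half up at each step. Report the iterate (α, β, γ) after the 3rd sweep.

Iteration 1:
  α = (7 - (-3)·3.000 - (-4)·-2.000) / (8) = 1.000
  β = (-5 - (3)·1.000 - (1)·-2.000) / (5) = -1.200
  γ = (-11 - (-3)·1.000 - (2)·-1.200) / (9) = -0.622
Iteration 2:
  α = (7 - (-3)·-1.200 - (-4)·-0.622) / (8) = 0.114
  β = (-5 - (3)·0.114 - (1)·-0.622) / (5) = -0.944
  γ = (-11 - (-3)·0.114 - (2)·-0.944) / (9) = -0.974
Iteration 3:
  α = (7 - (-3)·-0.944 - (-4)·-0.974) / (8) = 0.034
  β = (-5 - (3)·0.034 - (1)·-0.974) / (5) = -0.826
  γ = (-11 - (-3)·0.034 - (2)·-0.826) / (9) = -1.027

(0.034, -0.826, -1.027)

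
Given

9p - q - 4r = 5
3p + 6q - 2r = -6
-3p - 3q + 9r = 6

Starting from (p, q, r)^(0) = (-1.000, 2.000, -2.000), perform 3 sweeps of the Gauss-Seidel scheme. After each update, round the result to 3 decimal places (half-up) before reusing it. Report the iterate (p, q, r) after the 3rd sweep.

Iteration 1:
  p = (5 - (-1)·2.000 - (-4)·-2.000) / (9) = -0.111
  q = (-6 - (3)·-0.111 - (-2)·-2.000) / (6) = -1.611
  r = (6 - (-3)·-0.111 - (-3)·-1.611) / (9) = 0.093
Iteration 2:
  p = (5 - (-1)·-1.611 - (-4)·0.093) / (9) = 0.418
  q = (-6 - (3)·0.418 - (-2)·0.093) / (6) = -1.178
  r = (6 - (-3)·0.418 - (-3)·-1.178) / (9) = 0.413
Iteration 3:
  p = (5 - (-1)·-1.178 - (-4)·0.413) / (9) = 0.608
  q = (-6 - (3)·0.608 - (-2)·0.413) / (6) = -1.166
  r = (6 - (-3)·0.608 - (-3)·-1.166) / (9) = 0.481

(0.608, -1.166, 0.481)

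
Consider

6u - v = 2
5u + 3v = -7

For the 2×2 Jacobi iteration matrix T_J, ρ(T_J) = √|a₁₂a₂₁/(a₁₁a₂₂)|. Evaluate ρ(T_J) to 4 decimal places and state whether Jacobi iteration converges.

0.5270

a₁₂a₂₁/(a₁₁a₂₂) = (-1)·(5) / ((6)·(3)) = -0.277778
ρ = √|-0.277778| = √0.277778 = 0.5270
ρ < 1, so Jacobi converges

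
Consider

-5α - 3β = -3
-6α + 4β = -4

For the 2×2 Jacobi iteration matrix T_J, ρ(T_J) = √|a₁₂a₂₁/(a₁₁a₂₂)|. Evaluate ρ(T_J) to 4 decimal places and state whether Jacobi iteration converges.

0.9487

a₁₂a₂₁/(a₁₁a₂₂) = (-3)·(-6) / ((-5)·(4)) = -0.900000
ρ = √|-0.900000| = √0.900000 = 0.9487
ρ < 1, so Jacobi converges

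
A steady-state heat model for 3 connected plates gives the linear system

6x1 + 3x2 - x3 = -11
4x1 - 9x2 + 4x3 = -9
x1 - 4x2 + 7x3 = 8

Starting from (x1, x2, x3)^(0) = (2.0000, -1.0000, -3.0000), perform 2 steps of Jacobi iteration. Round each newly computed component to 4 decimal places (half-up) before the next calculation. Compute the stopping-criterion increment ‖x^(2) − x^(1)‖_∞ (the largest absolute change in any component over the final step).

1.4365

Iteration 1:
  x1 = (-11 - (3)·-1.0000 - (-1)·-3.0000) / (6) = -1.8333
  x2 = (-9 - (4)·2.0000 - (4)·-3.0000) / (-9) = 0.5556
  x3 = (8 - (1)·2.0000 - (-4)·-1.0000) / (7) = 0.2857
Iteration 2:
  x1 = (-11 - (3)·0.5556 - (-1)·0.2857) / (6) = -2.0635
  x2 = (-9 - (4)·-1.8333 - (4)·0.2857) / (-9) = 0.3122
  x3 = (8 - (1)·-1.8333 - (-4)·0.5556) / (7) = 1.7222
Change: (-0.2302, -0.2434, 1.4365) → max |·| = 1.4365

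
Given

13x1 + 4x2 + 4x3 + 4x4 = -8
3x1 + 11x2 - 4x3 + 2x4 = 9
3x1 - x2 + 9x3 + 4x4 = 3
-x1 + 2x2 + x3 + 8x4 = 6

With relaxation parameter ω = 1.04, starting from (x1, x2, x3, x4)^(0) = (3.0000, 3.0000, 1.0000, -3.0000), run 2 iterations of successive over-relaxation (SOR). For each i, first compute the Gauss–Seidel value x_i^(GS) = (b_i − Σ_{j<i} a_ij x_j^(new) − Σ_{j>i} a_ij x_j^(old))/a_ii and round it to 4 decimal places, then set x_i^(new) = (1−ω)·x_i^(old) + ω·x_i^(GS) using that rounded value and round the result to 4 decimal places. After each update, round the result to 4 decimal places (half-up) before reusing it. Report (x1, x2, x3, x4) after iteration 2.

(-1.9488, 2.2033, 1.2102, -0.2013)

Iteration 1:
  x1: GS value = (-8 - (4)·3.0000 - (4)·1.0000 - (4)·-3.0000) / (13) = -0.9231;  x1 ← (1−ω)·3.0000 + ω·-0.9231 = -1.0800
  x2: GS value = (9 - (3)·-1.0800 - (-4)·1.0000 - (2)·-3.0000) / (11) = 2.0218;  x2 ← (1−ω)·3.0000 + ω·2.0218 = 1.9827
  x3: GS value = (3 - (3)·-1.0800 - (-1)·1.9827 - (4)·-3.0000) / (9) = 2.2470;  x3 ← (1−ω)·1.0000 + ω·2.2470 = 2.2969
  x4: GS value = (6 - (-1)·-1.0800 - (2)·1.9827 - (1)·2.2969) / (8) = -0.1678;  x4 ← (1−ω)·-3.0000 + ω·-0.1678 = -0.0545
Iteration 2:
  x1: GS value = (-8 - (4)·1.9827 - (4)·2.2969 - (4)·-0.0545) / (13) = -1.9154;  x1 ← (1−ω)·-1.0800 + ω·-1.9154 = -1.9488
  x2: GS value = (9 - (3)·-1.9488 - (-4)·2.2969 - (2)·-0.0545) / (11) = 2.1948;  x2 ← (1−ω)·1.9827 + ω·2.1948 = 2.2033
  x3: GS value = (3 - (3)·-1.9488 - (-1)·2.2033 - (4)·-0.0545) / (9) = 1.2520;  x3 ← (1−ω)·2.2969 + ω·1.2520 = 1.2102
  x4: GS value = (6 - (-1)·-1.9488 - (2)·2.2033 - (1)·1.2102) / (8) = -0.1957;  x4 ← (1−ω)·-0.0545 + ω·-0.1957 = -0.2013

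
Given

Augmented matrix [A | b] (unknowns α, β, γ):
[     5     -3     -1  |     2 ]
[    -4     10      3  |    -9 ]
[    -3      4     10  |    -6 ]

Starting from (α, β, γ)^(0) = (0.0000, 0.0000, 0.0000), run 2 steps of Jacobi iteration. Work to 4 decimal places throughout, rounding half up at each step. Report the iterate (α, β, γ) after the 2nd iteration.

(-0.2600, -0.5600, -0.1200)

Iteration 1:
  α = (2 - (-3)·0.0000 - (-1)·0.0000) / (5) = 0.4000
  β = (-9 - (-4)·0.0000 - (3)·0.0000) / (10) = -0.9000
  γ = (-6 - (-3)·0.0000 - (4)·0.0000) / (10) = -0.6000
Iteration 2:
  α = (2 - (-3)·-0.9000 - (-1)·-0.6000) / (5) = -0.2600
  β = (-9 - (-4)·0.4000 - (3)·-0.6000) / (10) = -0.5600
  γ = (-6 - (-3)·0.4000 - (4)·-0.9000) / (10) = -0.1200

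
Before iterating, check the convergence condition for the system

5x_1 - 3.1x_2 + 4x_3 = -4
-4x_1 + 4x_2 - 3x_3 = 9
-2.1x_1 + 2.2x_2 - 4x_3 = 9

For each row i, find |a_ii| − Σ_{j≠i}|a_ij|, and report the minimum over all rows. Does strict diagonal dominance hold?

-3

row 1: |5| − (3.1+4) = -2.1
row 2: |4| − (4+3) = -3
row 3: |-4| − (2.1+2.2) = -0.3
minimum over rows = -3 → not strictly diagonally dominant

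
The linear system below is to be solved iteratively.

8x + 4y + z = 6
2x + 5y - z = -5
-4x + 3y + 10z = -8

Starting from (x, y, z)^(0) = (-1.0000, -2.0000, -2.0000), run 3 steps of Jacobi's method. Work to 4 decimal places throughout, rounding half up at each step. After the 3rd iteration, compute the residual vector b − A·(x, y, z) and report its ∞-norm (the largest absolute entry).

Iteration 1:
  x = (6 - (4)·-2.0000 - (1)·-2.0000) / (8) = 2.0000
  y = (-5 - (2)·-1.0000 - (-1)·-2.0000) / (5) = -1.0000
  z = (-8 - (-4)·-1.0000 - (3)·-2.0000) / (10) = -0.6000
Iteration 2:
  x = (6 - (4)·-1.0000 - (1)·-0.6000) / (8) = 1.3250
  y = (-5 - (2)·2.0000 - (-1)·-0.6000) / (5) = -1.9200
  z = (-8 - (-4)·2.0000 - (3)·-1.0000) / (10) = 0.3000
Iteration 3:
  x = (6 - (4)·-1.9200 - (1)·0.3000) / (8) = 1.6725
  y = (-5 - (2)·1.3250 - (-1)·0.3000) / (5) = -1.4700
  z = (-8 - (-4)·1.3250 - (3)·-1.9200) / (10) = 0.3060
Residual b − A·x = (-1.8060, -0.6890, 0.0400); ∞-norm = 1.8060

1.8060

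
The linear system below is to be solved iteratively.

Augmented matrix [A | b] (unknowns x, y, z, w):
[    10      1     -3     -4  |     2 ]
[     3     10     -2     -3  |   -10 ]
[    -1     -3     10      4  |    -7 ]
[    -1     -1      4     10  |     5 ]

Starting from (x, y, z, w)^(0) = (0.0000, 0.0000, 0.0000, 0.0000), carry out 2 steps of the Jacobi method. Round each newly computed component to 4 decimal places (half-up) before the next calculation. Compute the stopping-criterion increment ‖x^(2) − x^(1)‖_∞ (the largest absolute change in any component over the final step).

Iteration 1:
  x = (2 - (1)·0.0000 - (-3)·0.0000 - (-4)·0.0000) / (10) = 0.2000
  y = (-10 - (3)·0.0000 - (-2)·0.0000 - (-3)·0.0000) / (10) = -1.0000
  z = (-7 - (-1)·0.0000 - (-3)·0.0000 - (4)·0.0000) / (10) = -0.7000
  w = (5 - (-1)·0.0000 - (-1)·0.0000 - (4)·0.0000) / (10) = 0.5000
Iteration 2:
  x = (2 - (1)·-1.0000 - (-3)·-0.7000 - (-4)·0.5000) / (10) = 0.2900
  y = (-10 - (3)·0.2000 - (-2)·-0.7000 - (-3)·0.5000) / (10) = -1.0500
  z = (-7 - (-1)·0.2000 - (-3)·-1.0000 - (4)·0.5000) / (10) = -1.1800
  w = (5 - (-1)·0.2000 - (-1)·-1.0000 - (4)·-0.7000) / (10) = 0.7000
Change: (0.0900, -0.0500, -0.4800, 0.2000) → max |·| = 0.4800

0.4800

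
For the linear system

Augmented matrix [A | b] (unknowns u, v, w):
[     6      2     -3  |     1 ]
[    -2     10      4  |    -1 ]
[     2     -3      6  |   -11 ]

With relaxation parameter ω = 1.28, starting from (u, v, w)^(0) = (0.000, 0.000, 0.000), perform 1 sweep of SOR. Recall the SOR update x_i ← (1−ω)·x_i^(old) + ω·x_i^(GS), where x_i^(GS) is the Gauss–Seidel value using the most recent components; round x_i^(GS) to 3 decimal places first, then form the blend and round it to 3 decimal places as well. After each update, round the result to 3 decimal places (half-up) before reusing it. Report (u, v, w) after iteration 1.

Iteration 1:
  u: GS value = (1 - (2)·0.000 - (-3)·0.000) / (6) = 0.167;  u ← (1−ω)·0.000 + ω·0.167 = 0.214
  v: GS value = (-1 - (-2)·0.214 - (4)·0.000) / (10) = -0.057;  v ← (1−ω)·0.000 + ω·-0.057 = -0.073
  w: GS value = (-11 - (2)·0.214 - (-3)·-0.073) / (6) = -1.941;  w ← (1−ω)·0.000 + ω·-1.941 = -2.484

(0.214, -0.073, -2.484)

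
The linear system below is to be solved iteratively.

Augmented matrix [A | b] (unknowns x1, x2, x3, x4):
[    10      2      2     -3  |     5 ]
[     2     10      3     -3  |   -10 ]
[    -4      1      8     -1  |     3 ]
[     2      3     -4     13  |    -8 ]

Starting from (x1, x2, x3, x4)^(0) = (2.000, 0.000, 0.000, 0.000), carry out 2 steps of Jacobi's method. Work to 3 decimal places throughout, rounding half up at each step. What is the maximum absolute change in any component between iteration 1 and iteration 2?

0.977

Iteration 1:
  x1 = (5 - (2)·0.000 - (2)·0.000 - (-3)·0.000) / (10) = 0.500
  x2 = (-10 - (2)·2.000 - (3)·0.000 - (-3)·0.000) / (10) = -1.400
  x3 = (3 - (-4)·2.000 - (1)·0.000 - (-1)·0.000) / (8) = 1.375
  x4 = (-8 - (2)·2.000 - (3)·0.000 - (-4)·0.000) / (13) = -0.923
Iteration 2:
  x1 = (5 - (2)·-1.400 - (2)·1.375 - (-3)·-0.923) / (10) = 0.228
  x2 = (-10 - (2)·0.500 - (3)·1.375 - (-3)·-0.923) / (10) = -1.789
  x3 = (3 - (-4)·0.500 - (1)·-1.400 - (-1)·-0.923) / (8) = 0.685
  x4 = (-8 - (2)·0.500 - (3)·-1.400 - (-4)·1.375) / (13) = 0.054
Change: (-0.272, -0.389, -0.690, 0.977) → max |·| = 0.977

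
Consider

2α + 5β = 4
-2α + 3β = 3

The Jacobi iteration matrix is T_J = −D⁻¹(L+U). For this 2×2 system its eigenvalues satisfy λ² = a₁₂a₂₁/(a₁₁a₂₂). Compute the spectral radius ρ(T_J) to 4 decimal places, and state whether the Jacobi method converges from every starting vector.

1.2910

a₁₂a₂₁/(a₁₁a₂₂) = (5)·(-2) / ((2)·(3)) = -1.666667
ρ = √|-1.666667| = √1.666667 = 1.2910
ρ > 1, so Jacobi diverges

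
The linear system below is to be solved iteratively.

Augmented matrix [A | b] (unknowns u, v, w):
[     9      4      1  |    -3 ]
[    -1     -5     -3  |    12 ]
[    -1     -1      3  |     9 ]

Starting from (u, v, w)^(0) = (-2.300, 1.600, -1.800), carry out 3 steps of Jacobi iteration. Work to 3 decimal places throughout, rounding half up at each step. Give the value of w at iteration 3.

Iteration 1:
  u = (-3 - (4)·1.600 - (1)·-1.800) / (9) = -0.844
  v = (12 - (-1)·-2.300 - (-3)·-1.800) / (-5) = -0.860
  w = (9 - (-1)·-2.300 - (-1)·1.600) / (3) = 2.767
Iteration 2:
  u = (-3 - (4)·-0.860 - (1)·2.767) / (9) = -0.259
  v = (12 - (-1)·-0.844 - (-3)·2.767) / (-5) = -3.891
  w = (9 - (-1)·-0.844 - (-1)·-0.860) / (3) = 2.432
Iteration 3:
  u = (-3 - (4)·-3.891 - (1)·2.432) / (9) = 1.126
  v = (12 - (-1)·-0.259 - (-3)·2.432) / (-5) = -3.807
  w = (9 - (-1)·-0.259 - (-1)·-3.891) / (3) = 1.617

1.617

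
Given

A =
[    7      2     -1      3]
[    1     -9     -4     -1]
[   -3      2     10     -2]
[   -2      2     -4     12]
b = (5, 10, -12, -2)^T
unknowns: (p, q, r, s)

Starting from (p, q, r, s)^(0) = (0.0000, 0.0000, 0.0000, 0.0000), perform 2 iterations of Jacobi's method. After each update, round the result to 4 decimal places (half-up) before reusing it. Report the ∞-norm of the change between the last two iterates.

0.6312

Iteration 1:
  p = (5 - (2)·0.0000 - (-1)·0.0000 - (3)·0.0000) / (7) = 0.7143
  q = (10 - (1)·0.0000 - (-4)·0.0000 - (-1)·0.0000) / (-9) = -1.1111
  r = (-12 - (-3)·0.0000 - (2)·0.0000 - (-2)·0.0000) / (10) = -1.2000
  s = (-2 - (-2)·0.0000 - (2)·0.0000 - (-4)·0.0000) / (12) = -0.1667
Iteration 2:
  p = (5 - (2)·-1.1111 - (-1)·-1.2000 - (3)·-0.1667) / (7) = 0.9318
  q = (10 - (1)·0.7143 - (-4)·-1.2000 - (-1)·-0.1667) / (-9) = -0.4799
  r = (-12 - (-3)·0.7143 - (2)·-1.1111 - (-2)·-0.1667) / (10) = -0.7968
  s = (-2 - (-2)·0.7143 - (2)·-1.1111 - (-4)·-1.2000) / (12) = -0.2624
Change: (0.2175, 0.6312, 0.4032, -0.0957) → max |·| = 0.6312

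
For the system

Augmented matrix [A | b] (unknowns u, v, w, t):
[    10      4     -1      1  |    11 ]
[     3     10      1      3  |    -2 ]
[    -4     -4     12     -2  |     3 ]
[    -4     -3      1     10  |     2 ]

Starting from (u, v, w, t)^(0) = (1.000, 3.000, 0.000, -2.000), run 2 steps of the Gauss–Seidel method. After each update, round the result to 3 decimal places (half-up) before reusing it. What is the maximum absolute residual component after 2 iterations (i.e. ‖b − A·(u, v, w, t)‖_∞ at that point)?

4.170

Iteration 1:
  u = (11 - (4)·3.000 - (-1)·0.000 - (1)·-2.000) / (10) = 0.100
  v = (-2 - (3)·0.100 - (1)·0.000 - (3)·-2.000) / (10) = 0.370
  w = (3 - (-4)·0.100 - (-4)·0.370 - (-2)·-2.000) / (12) = 0.073
  t = (2 - (-4)·0.100 - (-3)·0.370 - (1)·0.073) / (10) = 0.344
Iteration 2:
  u = (11 - (4)·0.370 - (-1)·0.073 - (1)·0.344) / (10) = 0.925
  v = (-2 - (3)·0.925 - (1)·0.073 - (3)·0.344) / (10) = -0.588
  w = (3 - (-4)·0.925 - (-4)·-0.588 - (-2)·0.344) / (12) = 0.420
  t = (2 - (-4)·0.925 - (-3)·-0.588 - (1)·0.420) / (10) = 0.352
Residual b − A·x = (4.170, -0.371, 0.012, -0.004); ∞-norm = 4.170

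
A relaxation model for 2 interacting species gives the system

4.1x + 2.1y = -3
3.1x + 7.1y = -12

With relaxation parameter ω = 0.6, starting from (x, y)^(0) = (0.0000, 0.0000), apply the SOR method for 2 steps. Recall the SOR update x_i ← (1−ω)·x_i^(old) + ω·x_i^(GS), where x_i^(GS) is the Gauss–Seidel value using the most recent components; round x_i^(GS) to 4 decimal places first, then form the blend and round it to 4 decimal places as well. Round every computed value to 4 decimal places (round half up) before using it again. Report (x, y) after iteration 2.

Iteration 1:
  x: GS value = (-3 - (2.1)·0.0000) / (4.1) = -0.7317;  x ← (1−ω)·0.0000 + ω·-0.7317 = -0.4390
  y: GS value = (-12 - (3.1)·-0.4390) / (7.1) = -1.4985;  y ← (1−ω)·0.0000 + ω·-1.4985 = -0.8991
Iteration 2:
  x: GS value = (-3 - (2.1)·-0.8991) / (4.1) = -0.2712;  x ← (1−ω)·-0.4390 + ω·-0.2712 = -0.3383
  y: GS value = (-12 - (3.1)·-0.3383) / (7.1) = -1.5424;  y ← (1−ω)·-0.8991 + ω·-1.5424 = -1.2851

(-0.3383, -1.2851)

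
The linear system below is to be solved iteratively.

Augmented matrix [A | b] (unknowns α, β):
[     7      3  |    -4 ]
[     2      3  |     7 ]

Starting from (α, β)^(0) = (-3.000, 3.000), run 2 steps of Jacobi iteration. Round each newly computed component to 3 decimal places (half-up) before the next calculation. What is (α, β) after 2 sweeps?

(-2.428, 3.571)

Iteration 1:
  α = (-4 - (3)·3.000) / (7) = -1.857
  β = (7 - (2)·-3.000) / (3) = 4.333
Iteration 2:
  α = (-4 - (3)·4.333) / (7) = -2.428
  β = (7 - (2)·-1.857) / (3) = 3.571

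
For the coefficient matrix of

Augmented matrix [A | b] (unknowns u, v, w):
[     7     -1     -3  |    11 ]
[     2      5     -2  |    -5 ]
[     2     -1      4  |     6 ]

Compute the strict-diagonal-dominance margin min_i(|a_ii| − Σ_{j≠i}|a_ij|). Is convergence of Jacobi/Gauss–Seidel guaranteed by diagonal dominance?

1

row 1: |7| − (1+3) = 3
row 2: |5| − (2+2) = 1
row 3: |4| − (2+1) = 1
minimum over rows = 1 → strictly diagonally dominant (convergence guaranteed)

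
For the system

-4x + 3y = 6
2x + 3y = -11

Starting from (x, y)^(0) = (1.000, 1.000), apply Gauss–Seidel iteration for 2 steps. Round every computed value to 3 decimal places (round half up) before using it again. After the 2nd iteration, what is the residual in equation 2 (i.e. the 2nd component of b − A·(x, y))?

Iteration 1:
  x = (6 - (3)·1.000) / (-4) = -0.750
  y = (-11 - (2)·-0.750) / (3) = -3.167
Iteration 2:
  x = (6 - (3)·-3.167) / (-4) = -3.875
  y = (-11 - (2)·-3.875) / (3) = -1.083
Residual b − A·x = (-6.251, -0.001)

-0.001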